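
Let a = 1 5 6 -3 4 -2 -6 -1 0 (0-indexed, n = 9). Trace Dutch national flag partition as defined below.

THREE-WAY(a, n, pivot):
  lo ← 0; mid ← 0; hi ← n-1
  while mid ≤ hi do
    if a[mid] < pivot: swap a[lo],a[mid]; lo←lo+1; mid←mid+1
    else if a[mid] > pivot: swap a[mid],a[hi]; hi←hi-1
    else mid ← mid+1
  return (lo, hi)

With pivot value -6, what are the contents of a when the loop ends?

lo=0 mid=0 hi=8
1>-6: swap(0,8), hi=7 ⇒ 0 5 6 -3 4 -2 -6 -1 1
0>-6: swap(0,7), hi=6 ⇒ -1 5 6 -3 4 -2 -6 0 1
-1>-6: swap(0,6), hi=5 ⇒ -6 5 6 -3 4 -2 -1 0 1
-6=-6: mid=1
5>-6: swap(1,5), hi=4 ⇒ -6 -2 6 -3 4 5 -1 0 1
-2>-6: swap(1,4), hi=3 ⇒ -6 4 6 -3 -2 5 -1 0 1
4>-6: swap(1,3), hi=2 ⇒ -6 -3 6 4 -2 5 -1 0 1
-3>-6: swap(1,2), hi=1 ⇒ -6 6 -3 4 -2 5 -1 0 1
6>-6: swap(1,1), hi=0 ⇒ -6 6 -3 4 -2 5 -1 0 1
done. lo=0 hi=0; a=-6 6 -3 4 -2 5 -1 0 1

-6 6 -3 4 -2 5 -1 0 1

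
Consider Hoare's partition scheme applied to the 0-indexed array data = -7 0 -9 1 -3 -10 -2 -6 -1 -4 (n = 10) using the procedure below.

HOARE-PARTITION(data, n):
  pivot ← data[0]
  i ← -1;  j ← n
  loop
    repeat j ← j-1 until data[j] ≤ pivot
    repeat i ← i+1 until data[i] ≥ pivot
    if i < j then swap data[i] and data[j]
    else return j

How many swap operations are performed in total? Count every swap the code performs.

pivot=-7
j stops at 5 (-10), i stops at 0 (-7); swap ⇒ -10 0 -9 1 -3 -7 -2 -6 -1 -4
j stops at 2 (-9), i stops at 1 (0); swap ⇒ -10 -9 0 1 -3 -7 -2 -6 -1 -4
j stops at 1, i stops at 2; i≥j ⇒ return 1. data=-10 -9 0 1 -3 -7 -2 -6 -1 -4

2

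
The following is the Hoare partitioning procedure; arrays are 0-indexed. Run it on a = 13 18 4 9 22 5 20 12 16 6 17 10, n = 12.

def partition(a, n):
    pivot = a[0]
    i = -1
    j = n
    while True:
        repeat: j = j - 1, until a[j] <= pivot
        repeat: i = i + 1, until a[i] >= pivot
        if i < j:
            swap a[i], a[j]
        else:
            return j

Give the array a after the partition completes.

10 6 4 9 12 5 20 22 16 18 17 13

pivot = a[0] = 13; i = -1, j = 12
j→11 (a[11]=10≤13), i→0 (a[0]=13≥13); i<j, swap → 10 18 4 9 22 5 20 12 16 6 17 13
j→9 (a[9]=6≤13), i→1 (a[1]=18≥13); i<j, swap → 10 6 4 9 22 5 20 12 16 18 17 13
j→7 (a[7]=12≤13), i→4 (a[4]=22≥13); i<j, swap → 10 6 4 9 12 5 20 22 16 18 17 13
j→5, i→6; i≥j, return j=5. a = 10 6 4 9 12 5 20 22 16 18 17 13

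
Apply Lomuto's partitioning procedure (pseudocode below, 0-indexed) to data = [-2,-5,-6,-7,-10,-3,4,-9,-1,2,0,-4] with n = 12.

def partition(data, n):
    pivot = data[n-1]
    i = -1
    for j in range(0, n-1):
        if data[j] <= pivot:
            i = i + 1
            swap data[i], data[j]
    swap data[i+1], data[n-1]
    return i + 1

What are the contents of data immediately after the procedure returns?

pivot = data[11] = -4; i = -1
j=0: data[0]=-2 > -4 → no swap
j=1: data[1]=-5 ≤ -4 → i=0, swap data[0],data[1] → [-5,-2,-6,-7,-10,-3,4,-9,-1,2,0,-4]
j=2: data[2]=-6 ≤ -4 → i=1, swap data[1],data[2] → [-5,-6,-2,-7,-10,-3,4,-9,-1,2,0,-4]
j=3: data[3]=-7 ≤ -4 → i=2, swap data[2],data[3] → [-5,-6,-7,-2,-10,-3,4,-9,-1,2,0,-4]
j=4: data[4]=-10 ≤ -4 → i=3, swap data[3],data[4] → [-5,-6,-7,-10,-2,-3,4,-9,-1,2,0,-4]
j=5: data[5]=-3 > -4 → no swap
j=6: data[6]=4 > -4 → no swap
j=7: data[7]=-9 ≤ -4 → i=4, swap data[4],data[7] → [-5,-6,-7,-10,-9,-3,4,-2,-1,2,0,-4]
j=8: data[8]=-1 > -4 → no swap
j=9: data[9]=2 > -4 → no swap
j=10: data[10]=0 > -4 → no swap
final swap data[5],data[11] → [-5,-6,-7,-10,-9,-4,4,-2,-1,2,0,-3]; return 5

[-5,-6,-7,-10,-9,-4,4,-2,-1,2,0,-3]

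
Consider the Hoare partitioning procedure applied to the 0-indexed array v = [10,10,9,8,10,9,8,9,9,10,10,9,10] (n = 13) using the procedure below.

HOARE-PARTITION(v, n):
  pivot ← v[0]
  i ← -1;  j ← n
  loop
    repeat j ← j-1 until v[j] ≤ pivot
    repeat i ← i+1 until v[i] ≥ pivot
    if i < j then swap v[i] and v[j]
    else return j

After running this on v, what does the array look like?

[10,9,9,8,10,9,8,9,9,10,10,10,10]

pivot = v[0] = 10; i = -1, j = 13
j→12 (v[12]=10≤10), i→0 (v[0]=10≥10); i<j, swap → [10,10,9,8,10,9,8,9,9,10,10,9,10]
j→11 (v[11]=9≤10), i→1 (v[1]=10≥10); i<j, swap → [10,9,9,8,10,9,8,9,9,10,10,10,10]
j→10 (v[10]=10≤10), i→4 (v[4]=10≥10); i<j, swap → [10,9,9,8,10,9,8,9,9,10,10,10,10]
j→9, i→9; i≥j, return j=9. v = [10,9,9,8,10,9,8,9,9,10,10,10,10]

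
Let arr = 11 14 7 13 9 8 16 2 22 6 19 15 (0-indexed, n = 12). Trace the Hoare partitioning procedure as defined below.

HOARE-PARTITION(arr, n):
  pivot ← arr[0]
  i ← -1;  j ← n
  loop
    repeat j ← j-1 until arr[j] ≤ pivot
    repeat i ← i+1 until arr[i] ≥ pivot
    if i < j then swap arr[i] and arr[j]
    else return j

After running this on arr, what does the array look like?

6 2 7 8 9 13 16 14 22 11 19 15

pivot = arr[0] = 11; i = -1, j = 12
j→9 (arr[9]=6≤11), i→0 (arr[0]=11≥11); i<j, swap → 6 14 7 13 9 8 16 2 22 11 19 15
j→7 (arr[7]=2≤11), i→1 (arr[1]=14≥11); i<j, swap → 6 2 7 13 9 8 16 14 22 11 19 15
j→5 (arr[5]=8≤11), i→3 (arr[3]=13≥11); i<j, swap → 6 2 7 8 9 13 16 14 22 11 19 15
j→4, i→5; i≥j, return j=4. arr = 6 2 7 8 9 13 16 14 22 11 19 15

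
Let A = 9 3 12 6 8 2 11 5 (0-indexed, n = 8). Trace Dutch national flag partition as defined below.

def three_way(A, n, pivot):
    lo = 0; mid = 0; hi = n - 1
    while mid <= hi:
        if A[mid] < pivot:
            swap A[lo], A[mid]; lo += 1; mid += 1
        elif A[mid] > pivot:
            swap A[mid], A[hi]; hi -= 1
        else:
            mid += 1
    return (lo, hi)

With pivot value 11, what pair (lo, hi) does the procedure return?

pivot = 11; lo=0, mid=0, hi=7
A[mid]=9<11: swap A[0],A[0]; lo=1,mid=1 → 9 3 12 6 8 2 11 5
A[mid]=3<11: swap A[1],A[1]; lo=2,mid=2 → 9 3 12 6 8 2 11 5
A[mid]=12>11: swap A[2],A[7]; hi=6 → 9 3 5 6 8 2 11 12
A[mid]=5<11: swap A[2],A[2]; lo=3,mid=3 → 9 3 5 6 8 2 11 12
A[mid]=6<11: swap A[3],A[3]; lo=4,mid=4 → 9 3 5 6 8 2 11 12
A[mid]=8<11: swap A[4],A[4]; lo=5,mid=5 → 9 3 5 6 8 2 11 12
A[mid]=2<11: swap A[5],A[5]; lo=6,mid=6 → 9 3 5 6 8 2 11 12
A[mid]=11=11: mid=7
end: lo=6, hi=6; A = 9 3 5 6 8 2 11 12

(6, 6)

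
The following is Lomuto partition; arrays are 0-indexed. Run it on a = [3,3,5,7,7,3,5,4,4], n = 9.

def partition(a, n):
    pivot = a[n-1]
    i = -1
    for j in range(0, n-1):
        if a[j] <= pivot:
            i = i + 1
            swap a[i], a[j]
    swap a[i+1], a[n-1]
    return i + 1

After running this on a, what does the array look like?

pivot=4, i=-1
j=0: 3≤4, i=0, swap(0,0) ⇒ [3,3,5,7,7,3,5,4,4]
j=1: 3≤4, i=1, swap(1,1) ⇒ [3,3,5,7,7,3,5,4,4]
j=2: 5>4, skip
j=3: 7>4, skip
j=4: 7>4, skip
j=5: 3≤4, i=2, swap(2,5) ⇒ [3,3,3,7,7,5,5,4,4]
j=6: 5>4, skip
j=7: 4≤4, i=3, swap(3,7) ⇒ [3,3,3,4,7,5,5,7,4]
swap(4,8) ⇒ [3,3,3,4,4,5,5,7,7]; return 4

[3,3,3,4,4,5,5,7,7]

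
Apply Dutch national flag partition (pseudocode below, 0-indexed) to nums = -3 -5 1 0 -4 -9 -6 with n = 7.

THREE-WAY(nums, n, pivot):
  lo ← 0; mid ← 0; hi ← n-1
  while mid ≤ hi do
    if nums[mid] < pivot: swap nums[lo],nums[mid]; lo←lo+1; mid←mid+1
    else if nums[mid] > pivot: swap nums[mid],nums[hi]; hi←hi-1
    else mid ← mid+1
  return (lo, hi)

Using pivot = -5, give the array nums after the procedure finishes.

pivot = -5; lo=0, mid=0, hi=6
nums[mid]=-3>-5: swap nums[0],nums[6]; hi=5 → -6 -5 1 0 -4 -9 -3
nums[mid]=-6<-5: swap nums[0],nums[0]; lo=1,mid=1 → -6 -5 1 0 -4 -9 -3
nums[mid]=-5=-5: mid=2
nums[mid]=1>-5: swap nums[2],nums[5]; hi=4 → -6 -5 -9 0 -4 1 -3
nums[mid]=-9<-5: swap nums[1],nums[2]; lo=2,mid=3 → -6 -9 -5 0 -4 1 -3
nums[mid]=0>-5: swap nums[3],nums[4]; hi=3 → -6 -9 -5 -4 0 1 -3
nums[mid]=-4>-5: swap nums[3],nums[3]; hi=2 → -6 -9 -5 -4 0 1 -3
end: lo=2, hi=2; nums = -6 -9 -5 -4 0 1 -3

-6 -9 -5 -4 0 1 -3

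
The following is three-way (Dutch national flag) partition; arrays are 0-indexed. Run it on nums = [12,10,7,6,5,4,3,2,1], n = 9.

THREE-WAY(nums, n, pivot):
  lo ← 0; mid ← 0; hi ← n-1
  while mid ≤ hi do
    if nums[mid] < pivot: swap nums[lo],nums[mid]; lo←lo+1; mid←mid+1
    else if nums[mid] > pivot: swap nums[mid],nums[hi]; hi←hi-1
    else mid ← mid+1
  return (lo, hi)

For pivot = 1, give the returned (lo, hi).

pivot = 1; lo=0, mid=0, hi=8
nums[mid]=12>1: swap nums[0],nums[8]; hi=7 → [1,10,7,6,5,4,3,2,12]
nums[mid]=1=1: mid=1
nums[mid]=10>1: swap nums[1],nums[7]; hi=6 → [1,2,7,6,5,4,3,10,12]
nums[mid]=2>1: swap nums[1],nums[6]; hi=5 → [1,3,7,6,5,4,2,10,12]
nums[mid]=3>1: swap nums[1],nums[5]; hi=4 → [1,4,7,6,5,3,2,10,12]
nums[mid]=4>1: swap nums[1],nums[4]; hi=3 → [1,5,7,6,4,3,2,10,12]
nums[mid]=5>1: swap nums[1],nums[3]; hi=2 → [1,6,7,5,4,3,2,10,12]
nums[mid]=6>1: swap nums[1],nums[2]; hi=1 → [1,7,6,5,4,3,2,10,12]
nums[mid]=7>1: swap nums[1],nums[1]; hi=0 → [1,7,6,5,4,3,2,10,12]
end: lo=0, hi=0; nums = [1,7,6,5,4,3,2,10,12]

(0, 0)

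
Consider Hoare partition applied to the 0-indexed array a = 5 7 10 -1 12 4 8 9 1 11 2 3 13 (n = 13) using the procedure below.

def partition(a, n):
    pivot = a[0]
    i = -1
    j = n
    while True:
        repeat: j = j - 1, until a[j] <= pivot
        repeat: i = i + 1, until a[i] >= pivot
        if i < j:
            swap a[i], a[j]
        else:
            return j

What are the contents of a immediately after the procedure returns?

pivot = a[0] = 5; i = -1, j = 13
j→11 (a[11]=3≤5), i→0 (a[0]=5≥5); i<j, swap → 3 7 10 -1 12 4 8 9 1 11 2 5 13
j→10 (a[10]=2≤5), i→1 (a[1]=7≥5); i<j, swap → 3 2 10 -1 12 4 8 9 1 11 7 5 13
j→8 (a[8]=1≤5), i→2 (a[2]=10≥5); i<j, swap → 3 2 1 -1 12 4 8 9 10 11 7 5 13
j→5 (a[5]=4≤5), i→4 (a[4]=12≥5); i<j, swap → 3 2 1 -1 4 12 8 9 10 11 7 5 13
j→4, i→5; i≥j, return j=4. a = 3 2 1 -1 4 12 8 9 10 11 7 5 13

3 2 1 -1 4 12 8 9 10 11 7 5 13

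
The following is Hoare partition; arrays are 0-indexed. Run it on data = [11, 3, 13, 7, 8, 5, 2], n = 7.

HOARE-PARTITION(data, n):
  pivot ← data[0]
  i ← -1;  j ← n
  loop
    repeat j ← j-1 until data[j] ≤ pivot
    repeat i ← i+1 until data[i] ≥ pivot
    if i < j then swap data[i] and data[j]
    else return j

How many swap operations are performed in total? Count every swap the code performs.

pivot = data[0] = 11; i = -1, j = 7
j→6 (data[6]=2≤11), i→0 (data[0]=11≥11); i<j, swap → [2, 3, 13, 7, 8, 5, 11]
j→5 (data[5]=5≤11), i→2 (data[2]=13≥11); i<j, swap → [2, 3, 5, 7, 8, 13, 11]
j→4, i→5; i≥j, return j=4. data = [2, 3, 5, 7, 8, 13, 11]

2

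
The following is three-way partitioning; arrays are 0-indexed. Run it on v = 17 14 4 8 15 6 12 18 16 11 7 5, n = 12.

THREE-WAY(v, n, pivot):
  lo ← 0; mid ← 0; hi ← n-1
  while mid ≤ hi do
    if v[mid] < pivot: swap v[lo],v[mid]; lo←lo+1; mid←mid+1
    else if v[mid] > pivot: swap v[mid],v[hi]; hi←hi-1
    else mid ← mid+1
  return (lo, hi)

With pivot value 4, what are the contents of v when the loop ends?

pivot = 4; lo=0, mid=0, hi=11
v[mid]=17>4: swap v[0],v[11]; hi=10 → 5 14 4 8 15 6 12 18 16 11 7 17
v[mid]=5>4: swap v[0],v[10]; hi=9 → 7 14 4 8 15 6 12 18 16 11 5 17
v[mid]=7>4: swap v[0],v[9]; hi=8 → 11 14 4 8 15 6 12 18 16 7 5 17
v[mid]=11>4: swap v[0],v[8]; hi=7 → 16 14 4 8 15 6 12 18 11 7 5 17
v[mid]=16>4: swap v[0],v[7]; hi=6 → 18 14 4 8 15 6 12 16 11 7 5 17
v[mid]=18>4: swap v[0],v[6]; hi=5 → 12 14 4 8 15 6 18 16 11 7 5 17
v[mid]=12>4: swap v[0],v[5]; hi=4 → 6 14 4 8 15 12 18 16 11 7 5 17
v[mid]=6>4: swap v[0],v[4]; hi=3 → 15 14 4 8 6 12 18 16 11 7 5 17
v[mid]=15>4: swap v[0],v[3]; hi=2 → 8 14 4 15 6 12 18 16 11 7 5 17
v[mid]=8>4: swap v[0],v[2]; hi=1 → 4 14 8 15 6 12 18 16 11 7 5 17
v[mid]=4=4: mid=1
v[mid]=14>4: swap v[1],v[1]; hi=0 → 4 14 8 15 6 12 18 16 11 7 5 17
end: lo=0, hi=0; v = 4 14 8 15 6 12 18 16 11 7 5 17

4 14 8 15 6 12 18 16 11 7 5 17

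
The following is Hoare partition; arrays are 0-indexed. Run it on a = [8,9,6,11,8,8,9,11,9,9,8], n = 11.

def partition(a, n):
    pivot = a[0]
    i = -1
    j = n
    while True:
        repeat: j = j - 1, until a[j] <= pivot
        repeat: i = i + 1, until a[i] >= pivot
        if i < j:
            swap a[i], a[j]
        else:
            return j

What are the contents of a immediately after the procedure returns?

[8,8,6,8,11,9,9,11,9,9,8]

pivot = a[0] = 8; i = -1, j = 11
j→10 (a[10]=8≤8), i→0 (a[0]=8≥8); i<j, swap → [8,9,6,11,8,8,9,11,9,9,8]
j→5 (a[5]=8≤8), i→1 (a[1]=9≥8); i<j, swap → [8,8,6,11,8,9,9,11,9,9,8]
j→4 (a[4]=8≤8), i→3 (a[3]=11≥8); i<j, swap → [8,8,6,8,11,9,9,11,9,9,8]
j→3, i→4; i≥j, return j=3. a = [8,8,6,8,11,9,9,11,9,9,8]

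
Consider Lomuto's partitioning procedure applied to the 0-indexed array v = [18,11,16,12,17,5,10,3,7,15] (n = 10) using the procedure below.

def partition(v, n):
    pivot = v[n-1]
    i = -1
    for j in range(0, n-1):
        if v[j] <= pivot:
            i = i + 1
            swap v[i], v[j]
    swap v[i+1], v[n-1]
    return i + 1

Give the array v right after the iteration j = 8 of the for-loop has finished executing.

[11,12,5,10,3,7,18,17,16,15]

pivot=15, i=-1
j=0: 18>15, skip
j=1: 11≤15, i=0, swap(0,1) ⇒ [11,18,16,12,17,5,10,3,7,15]
j=2: 16>15, skip
j=3: 12≤15, i=1, swap(1,3) ⇒ [11,12,16,18,17,5,10,3,7,15]
j=4: 17>15, skip
j=5: 5≤15, i=2, swap(2,5) ⇒ [11,12,5,18,17,16,10,3,7,15]
j=6: 10≤15, i=3, swap(3,6) ⇒ [11,12,5,10,17,16,18,3,7,15]
j=7: 3≤15, i=4, swap(4,7) ⇒ [11,12,5,10,3,16,18,17,7,15]
j=8: 7≤15, i=5, swap(5,8) ⇒ [11,12,5,10,3,7,18,17,16,15]
(after j=8) v = [11,12,5,10,3,7,18,17,16,15]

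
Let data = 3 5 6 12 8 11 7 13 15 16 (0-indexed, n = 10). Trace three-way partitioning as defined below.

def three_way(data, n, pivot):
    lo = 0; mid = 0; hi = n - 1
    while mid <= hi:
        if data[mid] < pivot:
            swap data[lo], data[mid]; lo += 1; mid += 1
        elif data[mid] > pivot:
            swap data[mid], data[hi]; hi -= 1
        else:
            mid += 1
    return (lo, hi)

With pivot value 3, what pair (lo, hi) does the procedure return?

lo=0 mid=0 hi=9
3=3: mid=1
5>3: swap(1,9), hi=8 ⇒ 3 16 6 12 8 11 7 13 15 5
16>3: swap(1,8), hi=7 ⇒ 3 15 6 12 8 11 7 13 16 5
15>3: swap(1,7), hi=6 ⇒ 3 13 6 12 8 11 7 15 16 5
13>3: swap(1,6), hi=5 ⇒ 3 7 6 12 8 11 13 15 16 5
7>3: swap(1,5), hi=4 ⇒ 3 11 6 12 8 7 13 15 16 5
11>3: swap(1,4), hi=3 ⇒ 3 8 6 12 11 7 13 15 16 5
8>3: swap(1,3), hi=2 ⇒ 3 12 6 8 11 7 13 15 16 5
12>3: swap(1,2), hi=1 ⇒ 3 6 12 8 11 7 13 15 16 5
6>3: swap(1,1), hi=0 ⇒ 3 6 12 8 11 7 13 15 16 5
done. lo=0 hi=0; data=3 6 12 8 11 7 13 15 16 5

(0, 0)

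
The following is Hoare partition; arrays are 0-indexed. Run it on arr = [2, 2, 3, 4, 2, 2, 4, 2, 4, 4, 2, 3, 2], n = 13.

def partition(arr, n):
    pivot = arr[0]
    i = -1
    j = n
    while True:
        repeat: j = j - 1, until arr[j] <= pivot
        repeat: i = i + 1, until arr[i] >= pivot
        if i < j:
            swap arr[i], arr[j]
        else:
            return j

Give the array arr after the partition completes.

[2, 2, 2, 2, 2, 4, 4, 3, 4, 4, 2, 3, 2]

pivot = arr[0] = 2; i = -1, j = 13
j→12 (arr[12]=2≤2), i→0 (arr[0]=2≥2); i<j, swap → [2, 2, 3, 4, 2, 2, 4, 2, 4, 4, 2, 3, 2]
j→10 (arr[10]=2≤2), i→1 (arr[1]=2≥2); i<j, swap → [2, 2, 3, 4, 2, 2, 4, 2, 4, 4, 2, 3, 2]
j→7 (arr[7]=2≤2), i→2 (arr[2]=3≥2); i<j, swap → [2, 2, 2, 4, 2, 2, 4, 3, 4, 4, 2, 3, 2]
j→5 (arr[5]=2≤2), i→3 (arr[3]=4≥2); i<j, swap → [2, 2, 2, 2, 2, 4, 4, 3, 4, 4, 2, 3, 2]
j→4, i→4; i≥j, return j=4. arr = [2, 2, 2, 2, 2, 4, 4, 3, 4, 4, 2, 3, 2]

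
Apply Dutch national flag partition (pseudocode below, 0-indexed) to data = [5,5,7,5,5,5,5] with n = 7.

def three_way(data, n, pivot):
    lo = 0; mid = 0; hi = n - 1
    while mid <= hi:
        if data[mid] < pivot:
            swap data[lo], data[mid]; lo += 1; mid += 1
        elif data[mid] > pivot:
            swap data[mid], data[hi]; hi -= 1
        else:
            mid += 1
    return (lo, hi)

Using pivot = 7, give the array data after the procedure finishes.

pivot = 7; lo=0, mid=0, hi=6
data[mid]=5<7: swap data[0],data[0]; lo=1,mid=1 → [5,5,7,5,5,5,5]
data[mid]=5<7: swap data[1],data[1]; lo=2,mid=2 → [5,5,7,5,5,5,5]
data[mid]=7=7: mid=3
data[mid]=5<7: swap data[2],data[3]; lo=3,mid=4 → [5,5,5,7,5,5,5]
data[mid]=5<7: swap data[3],data[4]; lo=4,mid=5 → [5,5,5,5,7,5,5]
data[mid]=5<7: swap data[4],data[5]; lo=5,mid=6 → [5,5,5,5,5,7,5]
data[mid]=5<7: swap data[5],data[6]; lo=6,mid=7 → [5,5,5,5,5,5,7]
end: lo=6, hi=6; data = [5,5,5,5,5,5,7]

[5,5,5,5,5,5,7]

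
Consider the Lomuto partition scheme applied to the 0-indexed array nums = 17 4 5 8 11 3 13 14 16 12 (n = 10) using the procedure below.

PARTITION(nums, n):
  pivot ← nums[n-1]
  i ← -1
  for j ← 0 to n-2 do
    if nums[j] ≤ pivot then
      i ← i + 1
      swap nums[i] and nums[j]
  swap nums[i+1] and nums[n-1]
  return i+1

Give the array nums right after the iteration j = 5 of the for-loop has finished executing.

pivot=12, i=-1
j=0: 17>12, skip
j=1: 4≤12, i=0, swap(0,1) ⇒ 4 17 5 8 11 3 13 14 16 12
j=2: 5≤12, i=1, swap(1,2) ⇒ 4 5 17 8 11 3 13 14 16 12
j=3: 8≤12, i=2, swap(2,3) ⇒ 4 5 8 17 11 3 13 14 16 12
j=4: 11≤12, i=3, swap(3,4) ⇒ 4 5 8 11 17 3 13 14 16 12
j=5: 3≤12, i=4, swap(4,5) ⇒ 4 5 8 11 3 17 13 14 16 12
(after j=5) nums = 4 5 8 11 3 17 13 14 16 12

4 5 8 11 3 17 13 14 16 12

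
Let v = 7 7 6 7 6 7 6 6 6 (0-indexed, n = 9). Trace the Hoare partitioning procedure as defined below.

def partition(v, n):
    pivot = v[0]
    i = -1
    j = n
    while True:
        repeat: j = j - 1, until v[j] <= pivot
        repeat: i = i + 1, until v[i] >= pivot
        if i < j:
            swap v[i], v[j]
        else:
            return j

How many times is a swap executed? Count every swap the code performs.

3

pivot=7
j stops at 8 (6), i stops at 0 (7); swap ⇒ 6 7 6 7 6 7 6 6 7
j stops at 7 (6), i stops at 1 (7); swap ⇒ 6 6 6 7 6 7 6 7 7
j stops at 6 (6), i stops at 3 (7); swap ⇒ 6 6 6 6 6 7 7 7 7
j stops at 5, i stops at 5; i≥j ⇒ return 5. v=6 6 6 6 6 7 7 7 7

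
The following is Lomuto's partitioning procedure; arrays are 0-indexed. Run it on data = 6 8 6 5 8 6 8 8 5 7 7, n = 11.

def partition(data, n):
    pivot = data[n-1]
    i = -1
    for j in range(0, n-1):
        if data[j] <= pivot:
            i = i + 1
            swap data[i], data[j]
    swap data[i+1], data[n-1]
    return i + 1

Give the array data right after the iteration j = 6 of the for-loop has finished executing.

6 6 5 6 8 8 8 8 5 7 7

pivot=7, i=-1
j=0: 6≤7, i=0, swap(0,0) ⇒ 6 8 6 5 8 6 8 8 5 7 7
j=1: 8>7, skip
j=2: 6≤7, i=1, swap(1,2) ⇒ 6 6 8 5 8 6 8 8 5 7 7
j=3: 5≤7, i=2, swap(2,3) ⇒ 6 6 5 8 8 6 8 8 5 7 7
j=4: 8>7, skip
j=5: 6≤7, i=3, swap(3,5) ⇒ 6 6 5 6 8 8 8 8 5 7 7
j=6: 8>7, skip
(after j=6) data = 6 6 5 6 8 8 8 8 5 7 7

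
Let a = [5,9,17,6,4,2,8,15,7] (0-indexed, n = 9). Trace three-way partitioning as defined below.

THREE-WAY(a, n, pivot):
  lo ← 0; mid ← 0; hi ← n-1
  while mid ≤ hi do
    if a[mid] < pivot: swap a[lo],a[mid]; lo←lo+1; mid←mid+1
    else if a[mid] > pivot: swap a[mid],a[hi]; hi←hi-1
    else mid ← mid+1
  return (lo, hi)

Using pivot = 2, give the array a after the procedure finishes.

pivot = 2; lo=0, mid=0, hi=8
a[mid]=5>2: swap a[0],a[8]; hi=7 → [7,9,17,6,4,2,8,15,5]
a[mid]=7>2: swap a[0],a[7]; hi=6 → [15,9,17,6,4,2,8,7,5]
a[mid]=15>2: swap a[0],a[6]; hi=5 → [8,9,17,6,4,2,15,7,5]
a[mid]=8>2: swap a[0],a[5]; hi=4 → [2,9,17,6,4,8,15,7,5]
a[mid]=2=2: mid=1
a[mid]=9>2: swap a[1],a[4]; hi=3 → [2,4,17,6,9,8,15,7,5]
a[mid]=4>2: swap a[1],a[3]; hi=2 → [2,6,17,4,9,8,15,7,5]
a[mid]=6>2: swap a[1],a[2]; hi=1 → [2,17,6,4,9,8,15,7,5]
a[mid]=17>2: swap a[1],a[1]; hi=0 → [2,17,6,4,9,8,15,7,5]
end: lo=0, hi=0; a = [2,17,6,4,9,8,15,7,5]

[2,17,6,4,9,8,15,7,5]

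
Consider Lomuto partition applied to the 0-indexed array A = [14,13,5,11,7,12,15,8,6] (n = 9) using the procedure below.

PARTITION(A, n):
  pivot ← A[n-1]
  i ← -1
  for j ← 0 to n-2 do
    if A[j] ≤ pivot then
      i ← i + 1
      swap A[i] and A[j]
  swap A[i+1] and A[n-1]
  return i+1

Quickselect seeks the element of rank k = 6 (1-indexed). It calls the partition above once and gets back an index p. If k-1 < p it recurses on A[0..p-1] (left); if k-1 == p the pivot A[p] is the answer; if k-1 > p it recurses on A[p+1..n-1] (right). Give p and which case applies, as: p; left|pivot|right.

pivot=6, i=-1
j=0: 14>6, skip
j=1: 13>6, skip
j=2: 5≤6, i=0, swap(0,2) ⇒ [5,13,14,11,7,12,15,8,6]
j=3: 11>6, skip
j=4: 7>6, skip
j=5: 12>6, skip
j=6: 15>6, skip
j=7: 8>6, skip
swap(1,8) ⇒ [5,6,14,11,7,12,15,8,13]; return 1
p = 1; k-1 = 5 > 1 ⇒ right

1; right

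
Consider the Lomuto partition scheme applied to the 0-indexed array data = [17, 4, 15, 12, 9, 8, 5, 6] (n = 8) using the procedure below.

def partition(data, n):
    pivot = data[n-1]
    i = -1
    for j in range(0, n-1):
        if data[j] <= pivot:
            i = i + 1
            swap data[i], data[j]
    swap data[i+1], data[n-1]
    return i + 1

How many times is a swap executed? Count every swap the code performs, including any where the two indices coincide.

pivot = data[7] = 6; i = -1
j=0: data[0]=17 > 6 → no swap
j=1: data[1]=4 ≤ 6 → i=0, swap data[0],data[1] → [4, 17, 15, 12, 9, 8, 5, 6]
j=2: data[2]=15 > 6 → no swap
j=3: data[3]=12 > 6 → no swap
j=4: data[4]=9 > 6 → no swap
j=5: data[5]=8 > 6 → no swap
j=6: data[6]=5 ≤ 6 → i=1, swap data[1],data[6] → [4, 5, 15, 12, 9, 8, 17, 6]
final swap data[2],data[7] → [4, 5, 6, 12, 9, 8, 17, 15]; return 2

3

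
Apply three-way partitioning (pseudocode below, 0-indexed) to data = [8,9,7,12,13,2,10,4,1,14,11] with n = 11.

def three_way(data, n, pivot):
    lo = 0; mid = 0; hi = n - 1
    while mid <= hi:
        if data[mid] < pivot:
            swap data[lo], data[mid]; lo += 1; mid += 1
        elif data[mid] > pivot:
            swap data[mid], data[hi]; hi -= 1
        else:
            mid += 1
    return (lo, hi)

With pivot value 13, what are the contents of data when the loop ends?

[8,9,7,12,2,10,4,1,11,13,14]

pivot = 13; lo=0, mid=0, hi=10
data[mid]=8<13: swap data[0],data[0]; lo=1,mid=1 → [8,9,7,12,13,2,10,4,1,14,11]
data[mid]=9<13: swap data[1],data[1]; lo=2,mid=2 → [8,9,7,12,13,2,10,4,1,14,11]
data[mid]=7<13: swap data[2],data[2]; lo=3,mid=3 → [8,9,7,12,13,2,10,4,1,14,11]
data[mid]=12<13: swap data[3],data[3]; lo=4,mid=4 → [8,9,7,12,13,2,10,4,1,14,11]
data[mid]=13=13: mid=5
data[mid]=2<13: swap data[4],data[5]; lo=5,mid=6 → [8,9,7,12,2,13,10,4,1,14,11]
data[mid]=10<13: swap data[5],data[6]; lo=6,mid=7 → [8,9,7,12,2,10,13,4,1,14,11]
data[mid]=4<13: swap data[6],data[7]; lo=7,mid=8 → [8,9,7,12,2,10,4,13,1,14,11]
data[mid]=1<13: swap data[7],data[8]; lo=8,mid=9 → [8,9,7,12,2,10,4,1,13,14,11]
data[mid]=14>13: swap data[9],data[10]; hi=9 → [8,9,7,12,2,10,4,1,13,11,14]
data[mid]=11<13: swap data[8],data[9]; lo=9,mid=10 → [8,9,7,12,2,10,4,1,11,13,14]
end: lo=9, hi=9; data = [8,9,7,12,2,10,4,1,11,13,14]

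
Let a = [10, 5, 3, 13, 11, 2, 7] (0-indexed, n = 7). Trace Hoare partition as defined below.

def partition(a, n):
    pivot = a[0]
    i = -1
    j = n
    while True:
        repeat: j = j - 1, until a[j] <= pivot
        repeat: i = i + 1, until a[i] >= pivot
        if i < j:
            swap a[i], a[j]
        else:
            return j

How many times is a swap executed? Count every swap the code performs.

2

pivot = a[0] = 10; i = -1, j = 7
j→6 (a[6]=7≤10), i→0 (a[0]=10≥10); i<j, swap → [7, 5, 3, 13, 11, 2, 10]
j→5 (a[5]=2≤10), i→3 (a[3]=13≥10); i<j, swap → [7, 5, 3, 2, 11, 13, 10]
j→3, i→4; i≥j, return j=3. a = [7, 5, 3, 2, 11, 13, 10]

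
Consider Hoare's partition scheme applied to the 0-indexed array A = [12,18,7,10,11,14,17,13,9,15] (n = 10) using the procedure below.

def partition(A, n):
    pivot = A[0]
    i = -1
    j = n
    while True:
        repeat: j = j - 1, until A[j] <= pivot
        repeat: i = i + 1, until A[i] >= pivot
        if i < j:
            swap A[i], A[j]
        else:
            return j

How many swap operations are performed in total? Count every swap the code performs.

pivot=12
j stops at 8 (9), i stops at 0 (12); swap ⇒ [9,18,7,10,11,14,17,13,12,15]
j stops at 4 (11), i stops at 1 (18); swap ⇒ [9,11,7,10,18,14,17,13,12,15]
j stops at 3, i stops at 4; i≥j ⇒ return 3. A=[9,11,7,10,18,14,17,13,12,15]

2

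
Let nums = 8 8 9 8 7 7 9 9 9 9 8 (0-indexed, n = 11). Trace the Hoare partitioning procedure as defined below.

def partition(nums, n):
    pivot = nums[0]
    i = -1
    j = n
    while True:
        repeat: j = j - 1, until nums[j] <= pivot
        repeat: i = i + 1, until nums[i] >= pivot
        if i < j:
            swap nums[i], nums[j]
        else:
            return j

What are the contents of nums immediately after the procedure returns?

8 7 7 8 9 8 9 9 9 9 8

pivot=8
j stops at 10 (8), i stops at 0 (8); swap ⇒ 8 8 9 8 7 7 9 9 9 9 8
j stops at 5 (7), i stops at 1 (8); swap ⇒ 8 7 9 8 7 8 9 9 9 9 8
j stops at 4 (7), i stops at 2 (9); swap ⇒ 8 7 7 8 9 8 9 9 9 9 8
j stops at 3, i stops at 3; i≥j ⇒ return 3. nums=8 7 7 8 9 8 9 9 9 9 8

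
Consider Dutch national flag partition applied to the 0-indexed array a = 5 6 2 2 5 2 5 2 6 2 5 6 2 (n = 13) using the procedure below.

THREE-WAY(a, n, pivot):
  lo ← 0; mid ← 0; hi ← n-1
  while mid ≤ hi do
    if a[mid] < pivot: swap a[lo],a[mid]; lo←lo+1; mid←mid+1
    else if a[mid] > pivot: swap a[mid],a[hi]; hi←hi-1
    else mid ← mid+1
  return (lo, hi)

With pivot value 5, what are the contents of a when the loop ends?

pivot = 5; lo=0, mid=0, hi=12
a[mid]=5=5: mid=1
a[mid]=6>5: swap a[1],a[12]; hi=11 → 5 2 2 2 5 2 5 2 6 2 5 6 6
a[mid]=2<5: swap a[0],a[1]; lo=1,mid=2 → 2 5 2 2 5 2 5 2 6 2 5 6 6
a[mid]=2<5: swap a[1],a[2]; lo=2,mid=3 → 2 2 5 2 5 2 5 2 6 2 5 6 6
a[mid]=2<5: swap a[2],a[3]; lo=3,mid=4 → 2 2 2 5 5 2 5 2 6 2 5 6 6
a[mid]=5=5: mid=5
a[mid]=2<5: swap a[3],a[5]; lo=4,mid=6 → 2 2 2 2 5 5 5 2 6 2 5 6 6
a[mid]=5=5: mid=7
a[mid]=2<5: swap a[4],a[7]; lo=5,mid=8 → 2 2 2 2 2 5 5 5 6 2 5 6 6
a[mid]=6>5: swap a[8],a[11]; hi=10 → 2 2 2 2 2 5 5 5 6 2 5 6 6
a[mid]=6>5: swap a[8],a[10]; hi=9 → 2 2 2 2 2 5 5 5 5 2 6 6 6
a[mid]=5=5: mid=9
a[mid]=2<5: swap a[5],a[9]; lo=6,mid=10 → 2 2 2 2 2 2 5 5 5 5 6 6 6
end: lo=6, hi=9; a = 2 2 2 2 2 2 5 5 5 5 6 6 6

2 2 2 2 2 2 5 5 5 5 6 6 6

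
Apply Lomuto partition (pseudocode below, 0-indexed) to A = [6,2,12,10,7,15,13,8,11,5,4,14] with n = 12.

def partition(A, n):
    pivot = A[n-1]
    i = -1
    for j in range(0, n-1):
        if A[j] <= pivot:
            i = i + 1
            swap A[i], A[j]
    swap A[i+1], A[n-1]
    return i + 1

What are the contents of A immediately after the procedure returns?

[6,2,12,10,7,13,8,11,5,4,14,15]

pivot = A[11] = 14; i = -1
j=0: A[0]=6 ≤ 14 → i=0, swap A[0],A[0] (no change) → [6,2,12,10,7,15,13,8,11,5,4,14]
j=1: A[1]=2 ≤ 14 → i=1, swap A[1],A[1] (no change) → [6,2,12,10,7,15,13,8,11,5,4,14]
j=2: A[2]=12 ≤ 14 → i=2, swap A[2],A[2] (no change) → [6,2,12,10,7,15,13,8,11,5,4,14]
j=3: A[3]=10 ≤ 14 → i=3, swap A[3],A[3] (no change) → [6,2,12,10,7,15,13,8,11,5,4,14]
j=4: A[4]=7 ≤ 14 → i=4, swap A[4],A[4] (no change) → [6,2,12,10,7,15,13,8,11,5,4,14]
j=5: A[5]=15 > 14 → no swap
j=6: A[6]=13 ≤ 14 → i=5, swap A[5],A[6] → [6,2,12,10,7,13,15,8,11,5,4,14]
j=7: A[7]=8 ≤ 14 → i=6, swap A[6],A[7] → [6,2,12,10,7,13,8,15,11,5,4,14]
j=8: A[8]=11 ≤ 14 → i=7, swap A[7],A[8] → [6,2,12,10,7,13,8,11,15,5,4,14]
j=9: A[9]=5 ≤ 14 → i=8, swap A[8],A[9] → [6,2,12,10,7,13,8,11,5,15,4,14]
j=10: A[10]=4 ≤ 14 → i=9, swap A[9],A[10] → [6,2,12,10,7,13,8,11,5,4,15,14]
final swap A[10],A[11] → [6,2,12,10,7,13,8,11,5,4,14,15]; return 10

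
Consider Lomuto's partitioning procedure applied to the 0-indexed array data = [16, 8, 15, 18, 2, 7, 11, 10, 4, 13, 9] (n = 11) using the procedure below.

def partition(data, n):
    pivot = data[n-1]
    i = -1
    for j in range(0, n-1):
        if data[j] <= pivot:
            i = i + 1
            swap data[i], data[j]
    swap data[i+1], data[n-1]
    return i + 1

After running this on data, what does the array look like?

pivot = data[10] = 9; i = -1
j=0: data[0]=16 > 9 → no swap
j=1: data[1]=8 ≤ 9 → i=0, swap data[0],data[1] → [8, 16, 15, 18, 2, 7, 11, 10, 4, 13, 9]
j=2: data[2]=15 > 9 → no swap
j=3: data[3]=18 > 9 → no swap
j=4: data[4]=2 ≤ 9 → i=1, swap data[1],data[4] → [8, 2, 15, 18, 16, 7, 11, 10, 4, 13, 9]
j=5: data[5]=7 ≤ 9 → i=2, swap data[2],data[5] → [8, 2, 7, 18, 16, 15, 11, 10, 4, 13, 9]
j=6: data[6]=11 > 9 → no swap
j=7: data[7]=10 > 9 → no swap
j=8: data[8]=4 ≤ 9 → i=3, swap data[3],data[8] → [8, 2, 7, 4, 16, 15, 11, 10, 18, 13, 9]
j=9: data[9]=13 > 9 → no swap
final swap data[4],data[10] → [8, 2, 7, 4, 9, 15, 11, 10, 18, 13, 16]; return 4

[8, 2, 7, 4, 9, 15, 11, 10, 18, 13, 16]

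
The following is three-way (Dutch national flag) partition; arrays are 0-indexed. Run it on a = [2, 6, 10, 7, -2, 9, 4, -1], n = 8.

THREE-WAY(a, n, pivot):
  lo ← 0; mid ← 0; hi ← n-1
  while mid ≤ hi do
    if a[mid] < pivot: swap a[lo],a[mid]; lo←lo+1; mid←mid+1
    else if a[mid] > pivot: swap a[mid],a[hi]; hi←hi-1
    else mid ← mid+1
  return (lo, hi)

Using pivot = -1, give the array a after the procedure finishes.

[-2, -1, 7, 10, 9, 4, 6, 2]

lo=0 mid=0 hi=7
2>-1: swap(0,7), hi=6 ⇒ [-1, 6, 10, 7, -2, 9, 4, 2]
-1=-1: mid=1
6>-1: swap(1,6), hi=5 ⇒ [-1, 4, 10, 7, -2, 9, 6, 2]
4>-1: swap(1,5), hi=4 ⇒ [-1, 9, 10, 7, -2, 4, 6, 2]
9>-1: swap(1,4), hi=3 ⇒ [-1, -2, 10, 7, 9, 4, 6, 2]
-2<-1: swap(0,1), lo=1 mid=2 ⇒ [-2, -1, 10, 7, 9, 4, 6, 2]
10>-1: swap(2,3), hi=2 ⇒ [-2, -1, 7, 10, 9, 4, 6, 2]
7>-1: swap(2,2), hi=1 ⇒ [-2, -1, 7, 10, 9, 4, 6, 2]
done. lo=1 hi=1; a=[-2, -1, 7, 10, 9, 4, 6, 2]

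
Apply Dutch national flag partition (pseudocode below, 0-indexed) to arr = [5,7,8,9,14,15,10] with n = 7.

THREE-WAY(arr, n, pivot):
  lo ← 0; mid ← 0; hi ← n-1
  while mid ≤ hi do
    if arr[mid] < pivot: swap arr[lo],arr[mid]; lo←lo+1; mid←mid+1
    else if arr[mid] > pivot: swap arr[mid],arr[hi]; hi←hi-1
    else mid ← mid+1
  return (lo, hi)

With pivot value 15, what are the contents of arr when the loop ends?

[5,7,8,9,14,10,15]

pivot = 15; lo=0, mid=0, hi=6
arr[mid]=5<15: swap arr[0],arr[0]; lo=1,mid=1 → [5,7,8,9,14,15,10]
arr[mid]=7<15: swap arr[1],arr[1]; lo=2,mid=2 → [5,7,8,9,14,15,10]
arr[mid]=8<15: swap arr[2],arr[2]; lo=3,mid=3 → [5,7,8,9,14,15,10]
arr[mid]=9<15: swap arr[3],arr[3]; lo=4,mid=4 → [5,7,8,9,14,15,10]
arr[mid]=14<15: swap arr[4],arr[4]; lo=5,mid=5 → [5,7,8,9,14,15,10]
arr[mid]=15=15: mid=6
arr[mid]=10<15: swap arr[5],arr[6]; lo=6,mid=7 → [5,7,8,9,14,10,15]
end: lo=6, hi=6; arr = [5,7,8,9,14,10,15]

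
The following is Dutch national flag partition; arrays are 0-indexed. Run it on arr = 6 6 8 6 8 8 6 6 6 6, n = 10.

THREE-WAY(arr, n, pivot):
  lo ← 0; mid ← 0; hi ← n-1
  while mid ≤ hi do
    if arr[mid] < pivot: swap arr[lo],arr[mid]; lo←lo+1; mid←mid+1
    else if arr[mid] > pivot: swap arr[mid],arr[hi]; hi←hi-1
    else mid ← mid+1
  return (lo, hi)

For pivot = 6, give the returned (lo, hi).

lo=0 mid=0 hi=9
6=6: mid=1
6=6: mid=2
8>6: swap(2,9), hi=8 ⇒ 6 6 6 6 8 8 6 6 6 8
6=6: mid=3
6=6: mid=4
8>6: swap(4,8), hi=7 ⇒ 6 6 6 6 6 8 6 6 8 8
6=6: mid=5
8>6: swap(5,7), hi=6 ⇒ 6 6 6 6 6 6 6 8 8 8
6=6: mid=6
6=6: mid=7
done. lo=0 hi=6; arr=6 6 6 6 6 6 6 8 8 8

(0, 6)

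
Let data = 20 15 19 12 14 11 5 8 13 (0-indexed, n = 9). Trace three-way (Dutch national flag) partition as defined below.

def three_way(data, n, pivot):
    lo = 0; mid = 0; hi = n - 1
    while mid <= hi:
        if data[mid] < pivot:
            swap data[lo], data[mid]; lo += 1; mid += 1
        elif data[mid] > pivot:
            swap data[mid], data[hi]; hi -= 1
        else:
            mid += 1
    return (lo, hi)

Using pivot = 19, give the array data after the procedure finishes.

13 15 12 14 11 5 8 19 20

pivot = 19; lo=0, mid=0, hi=8
data[mid]=20>19: swap data[0],data[8]; hi=7 → 13 15 19 12 14 11 5 8 20
data[mid]=13<19: swap data[0],data[0]; lo=1,mid=1 → 13 15 19 12 14 11 5 8 20
data[mid]=15<19: swap data[1],data[1]; lo=2,mid=2 → 13 15 19 12 14 11 5 8 20
data[mid]=19=19: mid=3
data[mid]=12<19: swap data[2],data[3]; lo=3,mid=4 → 13 15 12 19 14 11 5 8 20
data[mid]=14<19: swap data[3],data[4]; lo=4,mid=5 → 13 15 12 14 19 11 5 8 20
data[mid]=11<19: swap data[4],data[5]; lo=5,mid=6 → 13 15 12 14 11 19 5 8 20
data[mid]=5<19: swap data[5],data[6]; lo=6,mid=7 → 13 15 12 14 11 5 19 8 20
data[mid]=8<19: swap data[6],data[7]; lo=7,mid=8 → 13 15 12 14 11 5 8 19 20
end: lo=7, hi=7; data = 13 15 12 14 11 5 8 19 20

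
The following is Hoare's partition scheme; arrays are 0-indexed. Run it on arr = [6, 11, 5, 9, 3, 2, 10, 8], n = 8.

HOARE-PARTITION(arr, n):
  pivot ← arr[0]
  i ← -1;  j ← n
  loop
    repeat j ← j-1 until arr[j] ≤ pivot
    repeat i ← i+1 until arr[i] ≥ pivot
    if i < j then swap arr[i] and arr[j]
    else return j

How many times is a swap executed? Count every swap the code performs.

2

pivot = arr[0] = 6; i = -1, j = 8
j→5 (arr[5]=2≤6), i→0 (arr[0]=6≥6); i<j, swap → [2, 11, 5, 9, 3, 6, 10, 8]
j→4 (arr[4]=3≤6), i→1 (arr[1]=11≥6); i<j, swap → [2, 3, 5, 9, 11, 6, 10, 8]
j→2, i→3; i≥j, return j=2. arr = [2, 3, 5, 9, 11, 6, 10, 8]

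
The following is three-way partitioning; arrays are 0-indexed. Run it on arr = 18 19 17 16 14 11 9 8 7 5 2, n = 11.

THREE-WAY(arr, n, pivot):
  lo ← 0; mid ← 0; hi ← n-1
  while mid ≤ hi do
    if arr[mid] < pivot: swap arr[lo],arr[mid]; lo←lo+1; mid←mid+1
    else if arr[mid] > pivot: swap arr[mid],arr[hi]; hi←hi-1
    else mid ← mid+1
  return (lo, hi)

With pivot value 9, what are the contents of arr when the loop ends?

pivot = 9; lo=0, mid=0, hi=10
arr[mid]=18>9: swap arr[0],arr[10]; hi=9 → 2 19 17 16 14 11 9 8 7 5 18
arr[mid]=2<9: swap arr[0],arr[0]; lo=1,mid=1 → 2 19 17 16 14 11 9 8 7 5 18
arr[mid]=19>9: swap arr[1],arr[9]; hi=8 → 2 5 17 16 14 11 9 8 7 19 18
arr[mid]=5<9: swap arr[1],arr[1]; lo=2,mid=2 → 2 5 17 16 14 11 9 8 7 19 18
arr[mid]=17>9: swap arr[2],arr[8]; hi=7 → 2 5 7 16 14 11 9 8 17 19 18
arr[mid]=7<9: swap arr[2],arr[2]; lo=3,mid=3 → 2 5 7 16 14 11 9 8 17 19 18
arr[mid]=16>9: swap arr[3],arr[7]; hi=6 → 2 5 7 8 14 11 9 16 17 19 18
arr[mid]=8<9: swap arr[3],arr[3]; lo=4,mid=4 → 2 5 7 8 14 11 9 16 17 19 18
arr[mid]=14>9: swap arr[4],arr[6]; hi=5 → 2 5 7 8 9 11 14 16 17 19 18
arr[mid]=9=9: mid=5
arr[mid]=11>9: swap arr[5],arr[5]; hi=4 → 2 5 7 8 9 11 14 16 17 19 18
end: lo=4, hi=4; arr = 2 5 7 8 9 11 14 16 17 19 18

2 5 7 8 9 11 14 16 17 19 18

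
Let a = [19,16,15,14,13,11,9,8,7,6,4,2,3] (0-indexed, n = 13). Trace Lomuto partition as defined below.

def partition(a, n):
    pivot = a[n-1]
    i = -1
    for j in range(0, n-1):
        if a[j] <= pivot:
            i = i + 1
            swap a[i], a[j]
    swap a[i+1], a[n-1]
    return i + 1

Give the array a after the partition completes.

[2,3,15,14,13,11,9,8,7,6,4,19,16]

pivot = a[12] = 3; i = -1
j=0: a[0]=19 > 3 → no swap
j=1: a[1]=16 > 3 → no swap
j=2: a[2]=15 > 3 → no swap
j=3: a[3]=14 > 3 → no swap
j=4: a[4]=13 > 3 → no swap
j=5: a[5]=11 > 3 → no swap
j=6: a[6]=9 > 3 → no swap
j=7: a[7]=8 > 3 → no swap
j=8: a[8]=7 > 3 → no swap
j=9: a[9]=6 > 3 → no swap
j=10: a[10]=4 > 3 → no swap
j=11: a[11]=2 ≤ 3 → i=0, swap a[0],a[11] → [2,16,15,14,13,11,9,8,7,6,4,19,3]
final swap a[1],a[12] → [2,3,15,14,13,11,9,8,7,6,4,19,16]; return 1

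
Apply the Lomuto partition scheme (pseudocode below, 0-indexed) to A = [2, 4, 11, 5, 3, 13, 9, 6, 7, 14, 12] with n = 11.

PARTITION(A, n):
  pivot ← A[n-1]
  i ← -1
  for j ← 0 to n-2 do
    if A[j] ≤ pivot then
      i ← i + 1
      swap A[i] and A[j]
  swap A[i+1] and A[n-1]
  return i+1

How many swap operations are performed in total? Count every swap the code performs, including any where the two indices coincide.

pivot = A[10] = 12; i = -1
j=0: A[0]=2 ≤ 12 → i=0, swap A[0],A[0] (no change) → [2, 4, 11, 5, 3, 13, 9, 6, 7, 14, 12]
j=1: A[1]=4 ≤ 12 → i=1, swap A[1],A[1] (no change) → [2, 4, 11, 5, 3, 13, 9, 6, 7, 14, 12]
j=2: A[2]=11 ≤ 12 → i=2, swap A[2],A[2] (no change) → [2, 4, 11, 5, 3, 13, 9, 6, 7, 14, 12]
j=3: A[3]=5 ≤ 12 → i=3, swap A[3],A[3] (no change) → [2, 4, 11, 5, 3, 13, 9, 6, 7, 14, 12]
j=4: A[4]=3 ≤ 12 → i=4, swap A[4],A[4] (no change) → [2, 4, 11, 5, 3, 13, 9, 6, 7, 14, 12]
j=5: A[5]=13 > 12 → no swap
j=6: A[6]=9 ≤ 12 → i=5, swap A[5],A[6] → [2, 4, 11, 5, 3, 9, 13, 6, 7, 14, 12]
j=7: A[7]=6 ≤ 12 → i=6, swap A[6],A[7] → [2, 4, 11, 5, 3, 9, 6, 13, 7, 14, 12]
j=8: A[8]=7 ≤ 12 → i=7, swap A[7],A[8] → [2, 4, 11, 5, 3, 9, 6, 7, 13, 14, 12]
j=9: A[9]=14 > 12 → no swap
final swap A[8],A[10] → [2, 4, 11, 5, 3, 9, 6, 7, 12, 14, 13]; return 8

9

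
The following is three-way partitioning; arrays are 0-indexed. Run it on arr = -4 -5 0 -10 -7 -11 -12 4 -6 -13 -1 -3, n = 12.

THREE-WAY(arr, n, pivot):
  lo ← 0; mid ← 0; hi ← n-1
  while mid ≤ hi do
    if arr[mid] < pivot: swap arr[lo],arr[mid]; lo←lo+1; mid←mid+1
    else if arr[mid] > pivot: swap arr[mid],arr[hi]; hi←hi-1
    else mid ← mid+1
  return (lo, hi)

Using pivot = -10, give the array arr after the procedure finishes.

-13 -12 -11 -10 -7 0 4 -6 -5 -1 -3 -4

pivot = -10; lo=0, mid=0, hi=11
arr[mid]=-4>-10: swap arr[0],arr[11]; hi=10 → -3 -5 0 -10 -7 -11 -12 4 -6 -13 -1 -4
arr[mid]=-3>-10: swap arr[0],arr[10]; hi=9 → -1 -5 0 -10 -7 -11 -12 4 -6 -13 -3 -4
arr[mid]=-1>-10: swap arr[0],arr[9]; hi=8 → -13 -5 0 -10 -7 -11 -12 4 -6 -1 -3 -4
arr[mid]=-13<-10: swap arr[0],arr[0]; lo=1,mid=1 → -13 -5 0 -10 -7 -11 -12 4 -6 -1 -3 -4
arr[mid]=-5>-10: swap arr[1],arr[8]; hi=7 → -13 -6 0 -10 -7 -11 -12 4 -5 -1 -3 -4
arr[mid]=-6>-10: swap arr[1],arr[7]; hi=6 → -13 4 0 -10 -7 -11 -12 -6 -5 -1 -3 -4
arr[mid]=4>-10: swap arr[1],arr[6]; hi=5 → -13 -12 0 -10 -7 -11 4 -6 -5 -1 -3 -4
arr[mid]=-12<-10: swap arr[1],arr[1]; lo=2,mid=2 → -13 -12 0 -10 -7 -11 4 -6 -5 -1 -3 -4
arr[mid]=0>-10: swap arr[2],arr[5]; hi=4 → -13 -12 -11 -10 -7 0 4 -6 -5 -1 -3 -4
arr[mid]=-11<-10: swap arr[2],arr[2]; lo=3,mid=3 → -13 -12 -11 -10 -7 0 4 -6 -5 -1 -3 -4
arr[mid]=-10=-10: mid=4
arr[mid]=-7>-10: swap arr[4],arr[4]; hi=3 → -13 -12 -11 -10 -7 0 4 -6 -5 -1 -3 -4
end: lo=3, hi=3; arr = -13 -12 -11 -10 -7 0 4 -6 -5 -1 -3 -4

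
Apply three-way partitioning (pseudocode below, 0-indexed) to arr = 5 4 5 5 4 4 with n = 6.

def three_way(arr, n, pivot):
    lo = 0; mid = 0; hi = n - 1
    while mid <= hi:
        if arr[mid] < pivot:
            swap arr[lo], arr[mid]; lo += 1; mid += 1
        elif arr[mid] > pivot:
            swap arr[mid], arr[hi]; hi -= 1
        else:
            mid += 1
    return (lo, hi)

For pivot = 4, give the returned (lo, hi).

(0, 2)

pivot = 4; lo=0, mid=0, hi=5
arr[mid]=5>4: swap arr[0],arr[5]; hi=4 → 4 4 5 5 4 5
arr[mid]=4=4: mid=1
arr[mid]=4=4: mid=2
arr[mid]=5>4: swap arr[2],arr[4]; hi=3 → 4 4 4 5 5 5
arr[mid]=4=4: mid=3
arr[mid]=5>4: swap arr[3],arr[3]; hi=2 → 4 4 4 5 5 5
end: lo=0, hi=2; arr = 4 4 4 5 5 5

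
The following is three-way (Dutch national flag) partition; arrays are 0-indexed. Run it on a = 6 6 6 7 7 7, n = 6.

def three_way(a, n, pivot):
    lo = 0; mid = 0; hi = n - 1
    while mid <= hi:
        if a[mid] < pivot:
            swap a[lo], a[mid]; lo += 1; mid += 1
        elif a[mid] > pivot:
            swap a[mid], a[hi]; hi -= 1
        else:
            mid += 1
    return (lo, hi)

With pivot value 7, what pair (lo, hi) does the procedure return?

(3, 5)

lo=0 mid=0 hi=5
6<7: swap(0,0), lo=1 mid=1 ⇒ 6 6 6 7 7 7
6<7: swap(1,1), lo=2 mid=2 ⇒ 6 6 6 7 7 7
6<7: swap(2,2), lo=3 mid=3 ⇒ 6 6 6 7 7 7
7=7: mid=4
7=7: mid=5
7=7: mid=6
done. lo=3 hi=5; a=6 6 6 7 7 7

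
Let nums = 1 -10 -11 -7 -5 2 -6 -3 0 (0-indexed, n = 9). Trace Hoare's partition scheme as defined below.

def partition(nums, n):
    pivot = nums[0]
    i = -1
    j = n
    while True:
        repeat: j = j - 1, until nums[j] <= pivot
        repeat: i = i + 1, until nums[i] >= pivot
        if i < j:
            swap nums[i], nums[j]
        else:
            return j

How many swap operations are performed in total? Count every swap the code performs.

2

pivot = nums[0] = 1; i = -1, j = 9
j→8 (nums[8]=0≤1), i→0 (nums[0]=1≥1); i<j, swap → 0 -10 -11 -7 -5 2 -6 -3 1
j→7 (nums[7]=-3≤1), i→5 (nums[5]=2≥1); i<j, swap → 0 -10 -11 -7 -5 -3 -6 2 1
j→6, i→7; i≥j, return j=6. nums = 0 -10 -11 -7 -5 -3 -6 2 1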